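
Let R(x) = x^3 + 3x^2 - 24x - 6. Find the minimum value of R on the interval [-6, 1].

The derivative is 3x^2 + 6x - 24, whose only zero in [-6, 1] is x = -4.
Compare values at every candidate in [-6, 1]: R(-6) = 30,  R(-4) = 74,  R(1) = -26.
The minimum over the interval is -26, attained at x = 1.

-26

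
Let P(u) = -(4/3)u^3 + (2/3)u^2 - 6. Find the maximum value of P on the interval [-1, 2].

The derivative is -4u^2 + (4/3)u, which vanishes at u = 0 and u = 1/3.
Compare values at every candidate in [-1, 2]: P(-1) = -4; P(0) = -6; P(1/3) = -484/81; P(2) = -14.
The maximum over the interval is -4, attained at u = -1.

-4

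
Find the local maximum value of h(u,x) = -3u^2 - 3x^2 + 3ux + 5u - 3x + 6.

∂h/∂u = -6u + 3x + 5 = 0 and ∂h/∂x = 3u - 6x - 3 = 0, so (u, x) = (7/9, -1/9).
The Hessian has h_{uu} = -6, h_{xx} = -6, h_{ux} = 3, giving D = 27 > 0 with h_{uu} < 0, so the point is a local maximum.
h(7/9, -1/9) = 73/9.

73/9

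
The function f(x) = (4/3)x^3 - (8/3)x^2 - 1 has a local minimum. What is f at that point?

-209/81

f'(x) = 4x^2 - (16/3)x. Setting f'(x) = 0 gives x ∈ {0, 4/3}.
Since f''(x) = 8x - 16/3, we get f''(0) = -16/3 < 0 ⇒ local maximum; f''(4/3) = 16/3 > 0 ⇒ local minimum.
Thus f has its local minimum at x = 4/3, with value -209/81.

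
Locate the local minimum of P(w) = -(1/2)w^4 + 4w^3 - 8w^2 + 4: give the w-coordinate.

2

P'(w) = -2w^3 + 12w^2 - 16w = 0 at w = 0, 2, 4.
Second-derivative test with P''(w) = -6w^2 + 24w - 16: P''(0) = -16 < 0 ⇒ local maximum; P''(2) = 8 > 0 ⇒ local minimum; P''(4) = -16 < 0 ⇒ local maximum.
So the local minimum value is P(2) = -4.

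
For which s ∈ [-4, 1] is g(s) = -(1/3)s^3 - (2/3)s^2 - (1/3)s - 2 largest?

-4

The derivative is -s^2 - (4/3)s - 1/3, which vanishes at s = -1 and s = -1/3.
Candidates: g(-4) = 10,  g(-1) = -2,  g(-1/3) = -158/81,  g(1) = -10/3.
Hence the absolute maximum is 10 at s = -4.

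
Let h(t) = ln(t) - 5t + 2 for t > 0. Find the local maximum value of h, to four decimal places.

h'(t) = 1/t − 5 = 0 gives t = 1/5.
h''(t) = -1/t², which is negative for t > 0, so this is a local maximum.
h(1/5) = 1·ln(1/5) - 1 + 2 ≈ -0.6094.

-0.6094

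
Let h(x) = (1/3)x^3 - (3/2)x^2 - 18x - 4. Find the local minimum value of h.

-94

h'(x) = x^2 - 3x - 18. Setting h'(x) = 0 gives x ∈ {-3, 6}.
Since h''(x) = 2x - 3, we get h''(-3) = -9 < 0 ⇒ local maximum; h''(6) = 9 > 0 ⇒ local minimum.
Thus h has its local minimum at x = 6, with value -94.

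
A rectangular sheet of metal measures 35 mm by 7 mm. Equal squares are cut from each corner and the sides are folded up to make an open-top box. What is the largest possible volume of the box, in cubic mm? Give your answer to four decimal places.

With cut size x, the volume is V(x) = x(35 − 2x)(7 − 2x) for 0 < x < 3.5.
V'(x) = 12x^2 − 168x + 245. Setting V'(x) = 0 gives x ≈ 1.6537 (the root in (0, 3.5)).
V''(x) = 24x − 168 is negative there, so this is the maximum; V ≈ 193.5294.

193.5294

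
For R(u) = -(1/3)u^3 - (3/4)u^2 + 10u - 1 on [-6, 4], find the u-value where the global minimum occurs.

-4

R'(u) = -u^2 - (3/2)u + 10, which vanishes at u = -4 and u = 5/2.
Evaluating at the critical points and endpoints: R(-6) = -16, R(-4) = -95/3, R(5/2) = 677/48, R(4) = 17/3.
Hence the absolute minimum is -95/3 at u = -4.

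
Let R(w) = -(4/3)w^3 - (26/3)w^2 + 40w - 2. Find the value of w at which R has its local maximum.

5/3

Critical points: R'(w) = -4w^2 - (52/3)w + 40 vanishes at w = -6, 5/3.
R''(w) = -8w - 52/3. R''(-6) = 92/3 > 0 ⇒ local minimum; R''(5/3) = -92/3 < 0 ⇒ local maximum.
The local maximum is R(5/3) = 2788/81.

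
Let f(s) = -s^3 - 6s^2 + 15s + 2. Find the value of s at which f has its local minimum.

f'(s) = -3s^2 - 12s + 15 = 0 at s = -5, 1.
f''(s) = -6s - 12. f''(-5) = 18 > 0 ⇒ local minimum; f''(1) = -18 < 0 ⇒ local maximum.
The local minimum is f(-5) = -98.

-5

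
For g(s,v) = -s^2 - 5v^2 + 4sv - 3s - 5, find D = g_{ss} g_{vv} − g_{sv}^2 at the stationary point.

4

∂g/∂s = -2s + 4v - 3 = 0 and ∂g/∂v = 4s - 10v = 0, so (s, v) = (-15/2, -3).
The Hessian has g_{ss} = -2, g_{vv} = -10, g_{sv} = 4, giving D = 4 > 0 with g_{ss} < 0, so the point is a local maximum.
D = (-2)·(-10) − (4)^2 = 4.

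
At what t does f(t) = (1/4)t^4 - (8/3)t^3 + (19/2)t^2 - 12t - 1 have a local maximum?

f'(t) = t^3 - 8t^2 + 19t - 12 = 0 at t = 1, 3, 4.
f''(t) = 3t^2 - 16t + 19. f''(1) = 6 > 0 ⇒ local minimum; f''(3) = -2 < 0 ⇒ local maximum; f''(4) = 3 > 0 ⇒ local minimum.
The local maximum is f(3) = -13/4.

3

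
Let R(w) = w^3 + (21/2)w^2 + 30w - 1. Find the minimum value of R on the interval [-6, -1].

R'(w) = 3w^2 + 21w + 30, which vanishes at w = -5 and w = -2.
Candidates: R(-6) = -19; R(-5) = -27/2; R(-2) = -27; R(-1) = -43/2.
The minimum over the interval is -27, attained at w = -2.

-27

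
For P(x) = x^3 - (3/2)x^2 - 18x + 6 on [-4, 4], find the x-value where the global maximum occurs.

P'(x) = 3x^2 - 3x - 18, which vanishes at x = -2 and x = 3.
Candidates: P(-4) = -10,  P(-2) = 28,  P(3) = -69/2,  P(4) = -26.
Hence the absolute maximum is 28 at x = -2.

-2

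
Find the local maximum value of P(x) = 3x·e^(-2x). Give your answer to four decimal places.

By the product rule, P'(x) = (-6x + 3)·e^(-2x). Since e^(-2x) > 0, the only critical point is x = 1/2.
P''(1/2) has the same sign as -6 < 0, so this is a local maximum.
P(1/2) = (3/2)·e^(-1) ≈ 0.5518.

0.5518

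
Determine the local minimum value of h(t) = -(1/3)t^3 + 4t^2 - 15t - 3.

-21

h'(t) = -t^2 + 8t - 15. Setting h'(t) = 0 gives t ∈ {3, 5}.
Since h''(t) = -2t + 8, we get h''(3) = 2 > 0 ⇒ local minimum; h''(5) = -2 < 0 ⇒ local maximum.
The local minimum is h(3) = -21.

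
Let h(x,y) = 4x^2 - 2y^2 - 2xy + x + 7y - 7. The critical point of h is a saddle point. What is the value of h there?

∂h/∂x = 8x - 2y + 1 = 0 and ∂h/∂y = -2x - 4y + 7 = 0, so (x, y) = (5/18, 29/18).
The Hessian has h_{xx} = 8, h_{yy} = -4, h_{xy} = -2, giving D = -36 < 0, so the point is a saddle point.
h(5/18, 29/18) = -11/9.

-11/9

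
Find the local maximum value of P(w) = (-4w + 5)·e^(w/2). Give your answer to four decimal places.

5.4983

Differentiating with the product rule gives P'(w) = (-2w - 3/2)·e^(w/2). Since e^(w/2) > 0, the only critical point is w = -3/4.
P''(-3/4) has the same sign as -2 < 0, so this is a local maximum.
P(-3/4) = (8)·e^(-3/8) ≈ 5.4983.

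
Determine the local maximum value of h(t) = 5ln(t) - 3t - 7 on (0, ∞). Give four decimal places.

-9.4459

h'(t) = 5/t − 3 = 0 gives t = 5/3.
h''(t) = -5/t², which is negative for t > 0, so this is a local maximum.
h(5/3) = 5·ln(5/3) - 5 - 7 ≈ -9.4459.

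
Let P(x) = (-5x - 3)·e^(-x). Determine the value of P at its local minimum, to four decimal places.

By the product rule, P'(x) = (5x - 2)·e^(-x). Since e^(-x) > 0, the only critical point is x = 2/5.
P''(2/5) has the same sign as 5 > 0, so this is a local minimum.
P(2/5) = (-5)·e^(-2/5) ≈ -3.3516.

-3.3516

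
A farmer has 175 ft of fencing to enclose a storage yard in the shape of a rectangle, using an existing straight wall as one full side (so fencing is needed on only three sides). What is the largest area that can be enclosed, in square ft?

30625/8

Let the sides perpendicular to the wall have length x and the parallel side y, so 2x + y = 175 and the area is A = xy = x(175 − 2x).
A'(x) = 175 − 4x = 0 gives x = 175/4, and A''(x) = −4 < 0 confirms a maximum.
Then y = 175 − 2·175/4 = 175/2 and A = 30625/8.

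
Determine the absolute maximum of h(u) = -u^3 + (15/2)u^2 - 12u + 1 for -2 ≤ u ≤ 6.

63

The derivative is -3u^2 + 15u - 12, which vanishes at u = 1 and u = 4.
Evaluating at the critical points and endpoints: h(-2) = 63; h(1) = -9/2; h(4) = 9; h(6) = -17.
So the maximum is h(-2) = 63.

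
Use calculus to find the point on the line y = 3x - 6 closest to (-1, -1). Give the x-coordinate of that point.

7/5

Minimize D(x)^2 = (x + 1)^2 + (3x - 5)^2.
d/dx[D^2] = 2(x + 1) + 2·3·(3x - 5) = 0 ⇒ x = 7/5.
Then y = -9/5 and the distance is √(32/5) ≈ 2.5298.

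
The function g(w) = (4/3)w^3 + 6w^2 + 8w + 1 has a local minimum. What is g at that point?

-7/3

g'(w) = 4w^2 + 12w + 8 = 0 at w = -2, -1.
g''(w) = 8w + 12. g''(-2) = -4 < 0 ⇒ local maximum; g''(-1) = 4 > 0 ⇒ local minimum.
The local minimum is g(-1) = -7/3.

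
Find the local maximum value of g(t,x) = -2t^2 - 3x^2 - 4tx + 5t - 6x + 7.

∂g/∂t = -4t - 4x + 5 = 0 and ∂g/∂x = -4t - 6x - 6 = 0, so (t, x) = (27/4, -11/2).
The Hessian has g_{tt} = -4, g_{xx} = -6, g_{tx} = -4, giving D = 8 > 0 with g_{tt} < 0, so the point is a local maximum.
g(27/4, -11/2) = 323/8.

323/8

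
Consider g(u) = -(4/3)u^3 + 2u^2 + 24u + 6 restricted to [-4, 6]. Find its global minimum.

g'(u) = -4u^2 + 4u + 24, which vanishes at u = -2 and u = 3.
Compare values at every candidate in [-4, 6]: g(-4) = 82/3, g(-2) = -70/3, g(3) = 60, g(6) = -66.
The minimum over the interval is -66, attained at u = 6.

-66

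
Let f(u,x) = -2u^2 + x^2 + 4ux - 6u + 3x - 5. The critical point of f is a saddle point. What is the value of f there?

∂f/∂u = -4u + 4x - 6 = 0 and ∂f/∂x = 4u + 2x + 3 = 0, so (u, x) = (-1, 1/2).
The Hessian has f_{uu} = -4, f_{xx} = 2, f_{ux} = 4, giving D = -24 < 0, so the point is a saddle point.
f(-1, 1/2) = -5/4.

-5/4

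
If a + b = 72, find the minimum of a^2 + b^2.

With a + b = 72, a^2 + b^2 = a^2 + (72 − a)^2.
The derivative 2a − 2(72 − a) = 4a − 144 vanishes at a = 36; second derivative 4 > 0, a minimum.
The minimum is 2·(36)^2 = 2592.

2592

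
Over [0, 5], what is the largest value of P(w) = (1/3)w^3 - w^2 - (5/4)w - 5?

The derivative is w^2 - 2w - 5/4, whose only zero in [0, 5] is w = 5/2.
Candidates: P(0) = -5; P(5/2) = -55/6; P(5) = 65/12.
Hence the absolute maximum is 65/12 at w = 5.

65/12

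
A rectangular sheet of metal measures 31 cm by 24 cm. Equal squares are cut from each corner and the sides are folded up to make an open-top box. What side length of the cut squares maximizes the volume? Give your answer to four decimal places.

4.4733

With cut size x, the volume is V(x) = x(31 − 2x)(24 − 2x) for 0 < x < 12.
V'(x) = 12x^2 − 220x + 744. Setting V'(x) = 0 gives x ≈ 4.4733 (the root in (0, 12)).
V''(x) = 24x − 220 is negative there, so this is the maximum; V ≈ 1485.0401.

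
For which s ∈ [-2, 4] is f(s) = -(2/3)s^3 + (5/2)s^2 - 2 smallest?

f'(s) = -2s^2 + 5s, which vanishes at s = 0 and s = 5/2.
Candidates: f(-2) = 40/3; f(0) = -2; f(5/2) = 77/24; f(4) = -14/3.
So the minimum is f(4) = -14/3.

4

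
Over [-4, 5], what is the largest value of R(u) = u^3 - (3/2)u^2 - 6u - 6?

Differentiating, R'(u) = 3u^2 - 3u - 6; which vanishes at u = -1 and u = 2.
Compare values at every candidate in [-4, 5]: R(-4) = -70; R(-1) = -5/2; R(2) = -16; R(5) = 103/2.
Hence the absolute maximum is 103/2 at u = 5.

103/2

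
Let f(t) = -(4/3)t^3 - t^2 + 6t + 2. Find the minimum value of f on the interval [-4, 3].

-25

f'(t) = -4t^2 - 2t + 6, which vanishes at t = -3/2 and t = 1.
Candidates: f(-4) = 142/3; f(-3/2) = -19/4; f(1) = 17/3; f(3) = -25.
So the minimum is f(3) = -25.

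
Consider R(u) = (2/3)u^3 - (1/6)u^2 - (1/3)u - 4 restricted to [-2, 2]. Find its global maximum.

0

Differentiating, R'(u) = 2u^2 - (1/3)u - 1/3; which vanishes at u = -1/3 and u = 1/2.
Candidates: R(-2) = -28/3; R(-1/3) = -637/162; R(1/2) = -33/8; R(2) = 0.
So the maximum is R(2) = 0.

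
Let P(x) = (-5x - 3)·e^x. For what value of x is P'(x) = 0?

-8/5

By the product rule, P'(x) = (-5x - 8)·e^x. Since e^x > 0, the only critical point is x = -8/5.
P''(-8/5) has the same sign as -5 < 0, so this is a local maximum.
P(-8/5) = (5)·e^(-8/5) ≈ 1.0095.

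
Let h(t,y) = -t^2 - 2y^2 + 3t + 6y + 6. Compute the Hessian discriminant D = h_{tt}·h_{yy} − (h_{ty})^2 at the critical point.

8

∂h/∂t = -2t + 3 = 0 and ∂h/∂y = -4y + 6 = 0, so (t, y) = (3/2, 3/2).
The Hessian has h_{tt} = -2, h_{yy} = -4, h_{ty} = 0, giving D = 8 > 0 with h_{tt} < 0, so the point is a local maximum.
D = (-2)·(-4) − (0)^2 = 8.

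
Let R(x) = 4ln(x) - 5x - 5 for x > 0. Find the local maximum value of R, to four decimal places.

R'(x) = 4/x − 5 = 0 gives x = 4/5.
R''(x) = -4/x², which is negative for x > 0, so this is a local maximum.
R(4/5) = 4·ln(4/5) - 4 - 5 ≈ -9.8926.

-9.8926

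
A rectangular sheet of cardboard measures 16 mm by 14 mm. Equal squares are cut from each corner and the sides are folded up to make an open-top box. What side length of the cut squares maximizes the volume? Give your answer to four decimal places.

2.4834

With cut size x, the volume is V(x) = x(16 − 2x)(14 − 2x) for 0 < x < 7.
V'(x) = 12x^2 − 120x + 224. Setting V'(x) = 0 gives x ≈ 2.4834 (the root in (0, 7)).
V''(x) = 24x − 120 is negative there, so this is the maximum; V ≈ 247.5083.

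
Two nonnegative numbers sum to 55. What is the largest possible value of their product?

3025/4

With x + y = 55, the product is P(x) = x(55 − x).
P'(x) = 55 − 2x = 0 gives x = 55/2; P'' = −2 < 0, so this is the maximum.
P = 55/2·55/2 = 3025/4.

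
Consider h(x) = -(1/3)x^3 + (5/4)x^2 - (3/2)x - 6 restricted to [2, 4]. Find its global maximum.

Differentiating, h'(x) = -x^2 + (5/2)x - 3/2; which has no zeros in [2, 4].
Compare values at every candidate in [2, 4]: h(2) = -20/3, h(4) = -40/3.
So the maximum is h(2) = -20/3.

-20/3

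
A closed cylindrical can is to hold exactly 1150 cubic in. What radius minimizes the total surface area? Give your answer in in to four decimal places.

With radius r and height h, πr²h = 1150 so h = 1150/(πr²), and S(r) = 2πr² + 2πrh = 2πr² + 2·1150/r.
S'(r) = 4πr − 2·1150/r² = 0 ⇒ r³ = 1150/(2π), so r ≈ 5.6777 and h = 2r ≈ 11.3554.
S''(r) = 4π + 4·1150/r³ > 0, so this is the minimum; S ≈ 607.6401.

5.6777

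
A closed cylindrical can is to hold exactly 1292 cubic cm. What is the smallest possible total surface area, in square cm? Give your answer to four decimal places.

656.6837

With radius r and height h, πr²h = 1292 so h = 1292/(πr²), and S(r) = 2πr² + 2πrh = 2πr² + 2·1292/r.
S'(r) = 4πr − 2·1292/r² = 0 ⇒ r³ = 1292/(2π), so r ≈ 5.9024 and h = 2r ≈ 11.8048.
S''(r) = 4π + 4·1292/r³ > 0, so this is the minimum; S ≈ 656.6837.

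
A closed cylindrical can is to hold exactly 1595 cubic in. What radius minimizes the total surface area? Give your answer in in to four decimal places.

With radius r and height h, πr²h = 1595 so h = 1595/(πr²), and S(r) = 2πr² + 2πrh = 2πr² + 2·1595/r.
S'(r) = 4πr − 2·1595/r² = 0 ⇒ r³ = 1595/(2π), so r ≈ 6.3318 and h = 2r ≈ 12.6636.
S''(r) = 4π + 4·1595/r³ > 0, so this is the minimum; S ≈ 755.7097.

6.3318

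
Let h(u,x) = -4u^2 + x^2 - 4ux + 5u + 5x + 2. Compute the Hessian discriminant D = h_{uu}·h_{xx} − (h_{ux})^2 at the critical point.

∂h/∂u = -8u - 4x + 5 = 0 and ∂h/∂x = -4u + 2x + 5 = 0, so (u, x) = (15/16, -5/8).
The Hessian has h_{uu} = -8, h_{xx} = 2, h_{ux} = -4, giving D = -32 < 0, so the point is a saddle point.
D = (-8)·(2) − (-4)^2 = -32.

-32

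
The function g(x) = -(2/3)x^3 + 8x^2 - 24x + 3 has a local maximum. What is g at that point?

g'(x) = -2x^2 + 16x - 24. Setting g'(x) = 0 gives x ∈ {2, 6}.
g''(x) = -4x + 16. g''(2) = 8 > 0 ⇒ local minimum; g''(6) = -8 < 0 ⇒ local maximum.
The local maximum is g(6) = 3.

3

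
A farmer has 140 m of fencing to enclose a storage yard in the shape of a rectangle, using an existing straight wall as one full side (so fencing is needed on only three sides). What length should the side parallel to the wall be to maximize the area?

Let the sides perpendicular to the wall have length x and the parallel side y, so 2x + y = 140 and the area is A = xy = x(140 − 2x).
A'(x) = 140 − 4x = 0 gives x = 35, and A''(x) = −4 < 0 confirms a maximum.
Then y = 140 − 2·35 = 70 and A = 2450.

70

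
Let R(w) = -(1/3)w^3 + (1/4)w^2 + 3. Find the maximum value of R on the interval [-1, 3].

Differentiating, R'(w) = -w^2 + (1/2)w; which vanishes at w = 0 and w = 1/2.
Candidates: R(-1) = 43/12, R(0) = 3, R(1/2) = 145/48, R(3) = -15/4.
Hence the absolute maximum is 43/12 at w = -1.

43/12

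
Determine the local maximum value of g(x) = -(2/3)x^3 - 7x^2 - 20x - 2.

46/3

g'(x) = -2x^2 - 14x - 20. Setting g'(x) = 0 gives x ∈ {-5, -2}.
Second-derivative test with g''(x) = -4x - 14: g''(-5) = 6 > 0 ⇒ local minimum; g''(-2) = -6 < 0 ⇒ local maximum.
So the local maximum value is g(-2) = 46/3.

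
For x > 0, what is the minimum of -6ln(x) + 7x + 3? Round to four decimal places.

9.9249

P'(x) = -6/x + 7 = 0 gives x = 6/7.
P''(x) = 6/x², which is positive for x > 0, so this is a local minimum.
P(6/7) = -6·ln(6/7) + 6 + 3 ≈ 9.9249.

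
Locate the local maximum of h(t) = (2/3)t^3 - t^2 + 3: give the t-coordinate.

h'(t) = 2t^2 - 2t = 0 at t = 0, 1.
Second-derivative test with h''(t) = 4t - 2: h''(0) = -2 < 0 ⇒ local maximum; h''(1) = 2 > 0 ⇒ local minimum.
The local maximum is h(0) = 3.

0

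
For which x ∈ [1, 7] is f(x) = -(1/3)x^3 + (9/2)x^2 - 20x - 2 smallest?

The derivative is -x^2 + 9x - 20, which vanishes at x = 4 and x = 5.
Compare values at every candidate in [1, 7]: f(1) = -107/6,  f(4) = -94/3,  f(5) = -187/6,  f(7) = -215/6.
The minimum over the interval is -215/6, attained at x = 7.

7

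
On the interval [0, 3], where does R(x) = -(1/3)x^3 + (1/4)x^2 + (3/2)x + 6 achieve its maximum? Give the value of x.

The derivative is -x^2 + (1/2)x + 3/2, whose only zero in [0, 3] is x = 3/2.
Candidates: R(0) = 6, R(3/2) = 123/16, R(3) = 15/4.
So the maximum is R(3/2) = 123/16.

3/2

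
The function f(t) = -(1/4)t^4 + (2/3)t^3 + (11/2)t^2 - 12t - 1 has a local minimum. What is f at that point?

-85/12

f'(t) = -t^3 + 2t^2 + 11t - 12. Setting f'(t) = 0 gives t ∈ {-3, 1, 4}.
Second-derivative test with f''(t) = -3t^2 + 4t + 11: f''(-3) = -28 < 0 ⇒ local maximum; f''(1) = 12 > 0 ⇒ local minimum; f''(4) = -21 < 0 ⇒ local maximum.
Thus f has its local minimum at t = 1, with value -85/12.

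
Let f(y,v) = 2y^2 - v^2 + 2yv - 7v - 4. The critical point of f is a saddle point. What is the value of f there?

∂f/∂y = 4y + 2v = 0 and ∂f/∂v = 2y - 2v - 7 = 0, so (y, v) = (7/6, -7/3).
The Hessian has f_{yy} = 4, f_{vv} = -2, f_{yv} = 2, giving D = -12 < 0, so the point is a saddle point.
f(7/6, -7/3) = 25/6.

25/6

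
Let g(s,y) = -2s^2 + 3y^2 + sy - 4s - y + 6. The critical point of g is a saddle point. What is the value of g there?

192/25

∂g/∂s = -4s + y - 4 = 0 and ∂g/∂y = s + 6y - 1 = 0, so (s, y) = (-23/25, 8/25).
The Hessian has g_{ss} = -4, g_{yy} = 6, g_{sy} = 1, giving D = -25 < 0, so the point is a saddle point.
g(-23/25, 8/25) = 192/25.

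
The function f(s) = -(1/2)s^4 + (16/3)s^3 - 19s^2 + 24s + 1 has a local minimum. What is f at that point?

11/2

Critical points: f'(s) = -2s^3 + 16s^2 - 38s + 24 vanishes at s = 1, 3, 4.
f''(s) = -6s^2 + 32s - 38. f''(1) = -12 < 0 ⇒ local maximum; f''(3) = 4 > 0 ⇒ local minimum; f''(4) = -6 < 0 ⇒ local maximum.
So the local minimum value is f(3) = 11/2.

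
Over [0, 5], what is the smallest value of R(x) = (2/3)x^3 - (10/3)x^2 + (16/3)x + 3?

3

The derivative is 2x^2 - (20/3)x + 16/3, which vanishes at x = 4/3 and x = 2.
Evaluating at the critical points and endpoints: R(0) = 3; R(4/3) = 467/81; R(2) = 17/3; R(5) = 89/3.
Hence the absolute minimum is 3 at x = 0.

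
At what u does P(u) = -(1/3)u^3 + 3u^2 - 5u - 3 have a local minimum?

1

P'(u) = -u^2 + 6u - 5. Setting P'(u) = 0 gives u ∈ {1, 5}.
P''(u) = -2u + 6. P''(1) = 4 > 0 ⇒ local minimum; P''(5) = -4 < 0 ⇒ local maximum.
Thus P has its local minimum at u = 1, with value -16/3.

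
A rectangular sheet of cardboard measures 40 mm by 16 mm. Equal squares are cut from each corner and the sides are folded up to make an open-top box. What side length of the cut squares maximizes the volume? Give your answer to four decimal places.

3.5215

With cut size x, the volume is V(x) = x(40 − 2x)(16 − 2x) for 0 < x < 8.
V'(x) = 12x^2 − 224x + 640. Setting V'(x) = 0 gives x ≈ 3.5215 (the root in (0, 8)).
V''(x) = 24x − 224 is negative there, so this is the maximum; V ≈ 1039.5322.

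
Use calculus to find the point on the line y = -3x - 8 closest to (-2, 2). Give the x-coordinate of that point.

-16/5

Minimize D(x)^2 = (x + 2)^2 + (-3x - 10)^2.
d/dx[D^2] = 2(x + 2) + 2·(-3)·(-3x - 10) = 0 ⇒ x = -16/5.
Then y = 8/5 and the distance is √(8/5) ≈ 1.2649.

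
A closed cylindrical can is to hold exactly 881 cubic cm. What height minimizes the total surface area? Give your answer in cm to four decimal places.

10.3903

With radius r and height h, πr²h = 881 so h = 881/(πr²), and S(r) = 2πr² + 2πrh = 2πr² + 2·881/r.
S'(r) = 4πr − 2·881/r² = 0 ⇒ r³ = 881/(2π), so r ≈ 5.1952 and h = 2r ≈ 10.3903.
S''(r) = 4π + 4·881/r³ > 0, so this is the minimum; S ≈ 508.7430.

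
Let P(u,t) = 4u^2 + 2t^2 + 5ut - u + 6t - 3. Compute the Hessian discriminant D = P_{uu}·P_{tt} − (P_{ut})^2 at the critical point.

7

∂P/∂u = 8u + 5t - 1 = 0 and ∂P/∂t = 5u + 4t + 6 = 0, so (u, t) = (34/7, -53/7).
The Hessian has P_{uu} = 8, P_{tt} = 4, P_{ut} = 5, giving D = 7 > 0 with P_{uu} > 0, so the point is a local minimum.
D = (8)·(4) − (5)^2 = 7.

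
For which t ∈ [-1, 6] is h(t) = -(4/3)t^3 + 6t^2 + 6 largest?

Differentiating, h'(t) = -4t^2 + 12t; which vanishes at t = 0 and t = 3.
Compare values at every candidate in [-1, 6]: h(-1) = 40/3; h(0) = 6; h(3) = 24; h(6) = -66.
The maximum over the interval is 24, attained at t = 3.

3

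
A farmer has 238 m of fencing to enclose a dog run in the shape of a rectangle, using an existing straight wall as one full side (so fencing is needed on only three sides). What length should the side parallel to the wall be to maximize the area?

Let the sides perpendicular to the wall have length x and the parallel side y, so 2x + y = 238 and the area is A = xy = x(238 − 2x).
A'(x) = 238 − 4x = 0 gives x = 119/2, and A''(x) = −4 < 0 confirms a maximum.
Then y = 238 − 2·119/2 = 119 and A = 14161/2.

119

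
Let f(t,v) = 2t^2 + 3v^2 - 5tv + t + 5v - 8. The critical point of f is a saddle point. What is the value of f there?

∂f/∂t = 4t - 5v + 1 = 0 and ∂f/∂v = -5t + 6v + 5 = 0, so (t, v) = (31, 25).
The Hessian has f_{tt} = 4, f_{vv} = 6, f_{tv} = -5, giving D = -1 < 0, so the point is a saddle point.
f(31, 25) = 70.

70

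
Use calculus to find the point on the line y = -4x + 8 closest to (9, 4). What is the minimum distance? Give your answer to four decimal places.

7.7611

Minimize D(x)^2 = (x - 9)^2 + (-4x + 4)^2.
d/dx[D^2] = 2(x - 9) + 2·(-4)·(-4x + 4) = 0 ⇒ x = 25/17.
Then y = 36/17 and the distance is √(1024/17) ≈ 7.7611.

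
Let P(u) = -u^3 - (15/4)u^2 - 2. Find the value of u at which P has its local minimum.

P'(u) = -3u^2 - (15/2)u = 0 at u = -5/2, 0.
P''(u) = -6u - 15/2. P''(-5/2) = 15/2 > 0 ⇒ local minimum; P''(0) = -15/2 < 0 ⇒ local maximum.
The local minimum is P(-5/2) = -157/16.

-5/2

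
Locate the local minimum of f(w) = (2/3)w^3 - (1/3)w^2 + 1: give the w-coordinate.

1/3

f'(w) = 2w^2 - (2/3)w. Setting f'(w) = 0 gives w ∈ {0, 1/3}.
Since f''(w) = 4w - 2/3, we get f''(0) = -2/3 < 0 ⇒ local maximum; f''(1/3) = 2/3 > 0 ⇒ local minimum.
So the local minimum value is f(1/3) = 80/81.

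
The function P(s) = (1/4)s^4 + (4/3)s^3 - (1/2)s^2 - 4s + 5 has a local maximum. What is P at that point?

P'(s) = s^3 + 4s^2 - s - 4 = 0 at s = -4, -1, 1.
P''(s) = 3s^2 + 8s - 1. P''(-4) = 15 > 0 ⇒ local minimum; P''(-1) = -6 < 0 ⇒ local maximum; P''(1) = 10 > 0 ⇒ local minimum.
So the local maximum value is P(-1) = 89/12.

89/12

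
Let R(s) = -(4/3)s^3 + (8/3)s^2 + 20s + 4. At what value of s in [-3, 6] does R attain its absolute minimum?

R'(s) = -4s^2 + (16/3)s + 20, which vanishes at s = -5/3 and s = 3.
Evaluating at the critical points and endpoints: R(-3) = 4, R(-5/3) = -1276/81, R(3) = 52, R(6) = -68.
Hence the absolute minimum is -68 at s = 6.

6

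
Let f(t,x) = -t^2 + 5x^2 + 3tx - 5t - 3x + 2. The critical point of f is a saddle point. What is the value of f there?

129/29

∂f/∂t = -2t + 3x - 5 = 0 and ∂f/∂x = 3t + 10x - 3 = 0, so (t, x) = (-41/29, 21/29).
The Hessian has f_{tt} = -2, f_{xx} = 10, f_{tx} = 3, giving D = -29 < 0, so the point is a saddle point.
f(-41/29, 21/29) = 129/29.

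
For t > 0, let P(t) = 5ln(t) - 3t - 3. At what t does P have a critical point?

P'(t) = 5/t − 3 = 0 gives t = 5/3.
P''(t) = -5/t², which is negative for t > 0, so this is a local maximum.
P(5/3) = 5·ln(5/3) - 5 - 3 ≈ -5.4459.

5/3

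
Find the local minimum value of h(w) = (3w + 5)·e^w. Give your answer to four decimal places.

By the product rule, h'(w) = (3w + 8)·e^w. Since e^w > 0, the only critical point is w = -8/3.
h''(-8/3) has the same sign as 3 > 0, so this is a local minimum.
h(-8/3) = (-3)·e^(-8/3) ≈ -0.2085.

-0.2085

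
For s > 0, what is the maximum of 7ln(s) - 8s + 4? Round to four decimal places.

h'(s) = 7/s − 8 = 0 gives s = 7/8.
h''(s) = -7/s², which is negative for s > 0, so this is a local maximum.
h(7/8) = 7·ln(7/8) - 7 + 4 ≈ -3.9347.

-3.9347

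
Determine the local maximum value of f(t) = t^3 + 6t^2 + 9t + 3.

f'(t) = 3t^2 + 12t + 9. Setting f'(t) = 0 gives t ∈ {-3, -1}.
f''(t) = 6t + 12. f''(-3) = -6 < 0 ⇒ local maximum; f''(-1) = 6 > 0 ⇒ local minimum.
So the local maximum value is f(-3) = 3.

3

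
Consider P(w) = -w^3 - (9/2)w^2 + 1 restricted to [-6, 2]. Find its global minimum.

-25

P'(w) = -3w^2 - 9w, which vanishes at w = -3 and w = 0.
Evaluating at the critical points and endpoints: P(-6) = 55, P(-3) = -25/2, P(0) = 1, P(2) = -25.
The minimum over the interval is -25, attained at w = 2.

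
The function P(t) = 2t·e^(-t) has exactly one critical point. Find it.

P'(t) = 2·e^(-t) + (2t)·(-1)·e^(-t) = (-2t + 2)·e^(-t). Since e^(-t) > 0, the only critical point is t = 1.
P''(1) has the same sign as -2 < 0, so this is a local maximum.
P(1) = (2)·e^(-1) ≈ 0.7358.

1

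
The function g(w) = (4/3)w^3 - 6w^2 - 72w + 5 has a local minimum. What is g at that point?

Critical points: g'(w) = 4w^2 - 12w - 72 vanishes at w = -3, 6.
Since g''(w) = 8w - 12, we get g''(-3) = -36 < 0 ⇒ local maximum; g''(6) = 36 > 0 ⇒ local minimum.
Thus g has its local minimum at w = 6, with value -355.

-355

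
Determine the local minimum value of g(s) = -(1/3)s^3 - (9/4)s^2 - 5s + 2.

271/48

g'(s) = -s^2 - (9/2)s - 5. Setting g'(s) = 0 gives s ∈ {-5/2, -2}.
g''(s) = -2s - 9/2. g''(-5/2) = 1/2 > 0 ⇒ local minimum; g''(-2) = -1/2 < 0 ⇒ local maximum.
So the local minimum value is g(-5/2) = 271/48.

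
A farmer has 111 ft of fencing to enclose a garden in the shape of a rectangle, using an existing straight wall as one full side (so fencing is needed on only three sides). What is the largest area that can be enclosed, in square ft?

12321/8

Let the sides perpendicular to the wall have length x and the parallel side y, so 2x + y = 111 and the area is A = xy = x(111 − 2x).
A'(x) = 111 − 4x = 0 gives x = 111/4, and A''(x) = −4 < 0 confirms a maximum.
Then y = 111 − 2·111/4 = 111/2 and A = 12321/8.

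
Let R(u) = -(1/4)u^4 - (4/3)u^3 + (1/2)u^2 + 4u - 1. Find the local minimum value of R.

R'(u) = -u^3 - 4u^2 + u + 4. Setting R'(u) = 0 gives u ∈ {-4, -1, 1}.
Since R''(u) = -3u^2 - 8u + 1, we get R''(-4) = -15 < 0 ⇒ local maximum; R''(-1) = 6 > 0 ⇒ local minimum; R''(1) = -10 < 0 ⇒ local maximum.
The local minimum is R(-1) = -41/12.

-41/12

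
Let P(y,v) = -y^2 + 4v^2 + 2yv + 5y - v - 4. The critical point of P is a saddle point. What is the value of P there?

29/20

∂P/∂y = -2y + 2v + 5 = 0 and ∂P/∂v = 2y + 8v - 1 = 0, so (y, v) = (21/10, -2/5).
The Hessian has P_{yy} = -2, P_{vv} = 8, P_{yv} = 2, giving D = -20 < 0, so the point is a saddle point.
P(21/10, -2/5) = 29/20.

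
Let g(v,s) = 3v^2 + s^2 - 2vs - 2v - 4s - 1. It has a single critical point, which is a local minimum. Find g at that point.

∂g/∂v = 6v - 2s - 2 = 0 and ∂g/∂s = -2v + 2s - 4 = 0, so (v, s) = (3/2, 7/2).
The Hessian has g_{vv} = 6, g_{ss} = 2, g_{vs} = -2, giving D = 8 > 0 with g_{vv} > 0, so the point is a local minimum.
g(3/2, 7/2) = -19/2.

-19/2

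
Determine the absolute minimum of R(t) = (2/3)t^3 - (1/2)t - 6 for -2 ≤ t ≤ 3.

-31/3

The derivative is 2t^2 - 1/2, which vanishes at t = -1/2 and t = 1/2.
Candidates: R(-2) = -31/3,  R(-1/2) = -35/6,  R(1/2) = -37/6,  R(3) = 21/2.
So the minimum is R(-2) = -31/3.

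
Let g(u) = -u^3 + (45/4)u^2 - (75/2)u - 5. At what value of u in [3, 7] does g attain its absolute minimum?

g'(u) = -3u^2 + (45/2)u - 75/2, whose only zero in [3, 7] is u = 5.
Compare values at every candidate in [3, 7]: g(3) = -173/4; g(5) = -145/4; g(7) = -237/4.
So the minimum is g(7) = -237/4.

7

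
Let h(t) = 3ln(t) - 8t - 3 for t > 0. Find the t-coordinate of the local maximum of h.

h'(t) = 3/t − 8 = 0 gives t = 3/8.
h''(t) = -3/t², which is negative for t > 0, so this is a local maximum.
h(3/8) = 3·ln(3/8) - 3 - 3 ≈ -8.9425.

3/8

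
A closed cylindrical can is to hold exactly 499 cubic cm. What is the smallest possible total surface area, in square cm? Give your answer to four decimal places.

348.2691

With radius r and height h, πr²h = 499 so h = 499/(πr²), and S(r) = 2πr² + 2πrh = 2πr² + 2·499/r.
S'(r) = 4πr − 2·499/r² = 0 ⇒ r³ = 499/(2π), so r ≈ 4.2984 and h = 2r ≈ 8.5968.
S''(r) = 4π + 4·499/r³ > 0, so this is the minimum; S ≈ 348.2691.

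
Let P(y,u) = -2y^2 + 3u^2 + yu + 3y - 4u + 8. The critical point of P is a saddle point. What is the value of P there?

∂P/∂y = -4y + u + 3 = 0 and ∂P/∂u = y + 6u - 4 = 0, so (y, u) = (22/25, 13/25).
The Hessian has P_{yy} = -4, P_{uu} = 6, P_{yu} = 1, giving D = -25 < 0, so the point is a saddle point.
P(22/25, 13/25) = 207/25.

207/25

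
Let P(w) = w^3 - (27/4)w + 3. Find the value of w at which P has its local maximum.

P'(w) = 3w^2 - 27/4 = 0 at w = -3/2, 3/2.
P''(w) = 6w. P''(-3/2) = -9 < 0 ⇒ local maximum; P''(3/2) = 9 > 0 ⇒ local minimum.
So the local maximum value is P(-3/2) = 39/4.

-3/2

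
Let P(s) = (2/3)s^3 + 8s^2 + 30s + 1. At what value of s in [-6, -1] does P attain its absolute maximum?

Differentiating, P'(s) = 2s^2 + 16s + 30; which vanishes at s = -5 and s = -3.
Compare values at every candidate in [-6, -1]: P(-6) = -35, P(-5) = -97/3, P(-3) = -35, P(-1) = -65/3.
The maximum over the interval is -65/3, attained at s = -1.

-1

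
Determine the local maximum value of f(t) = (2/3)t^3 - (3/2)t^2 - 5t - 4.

-7/6

Critical points: f'(t) = 2t^2 - 3t - 5 vanishes at t = -1, 5/2.
Second-derivative test with f''(t) = 4t - 3: f''(-1) = -7 < 0 ⇒ local maximum; f''(5/2) = 7 > 0 ⇒ local minimum.
Thus f has its local maximum at t = -1, with value -7/6.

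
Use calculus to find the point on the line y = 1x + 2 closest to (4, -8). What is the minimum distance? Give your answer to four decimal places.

9.8995

Minimize D(x)^2 = (x - 4)^2 + (x + 10)^2.
d/dx[D^2] = 2(x - 4) + 2·1·(x + 10) = 0 ⇒ x = -3.
Then y = -1 and the distance is √(98) ≈ 9.8995.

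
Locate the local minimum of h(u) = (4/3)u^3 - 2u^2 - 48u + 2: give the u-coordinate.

4

h'(u) = 4u^2 - 4u - 48 = 0 at u = -3, 4.
Since h''(u) = 8u - 4, we get h''(-3) = -28 < 0 ⇒ local maximum; h''(4) = 28 > 0 ⇒ local minimum.
So the local minimum value is h(4) = -410/3.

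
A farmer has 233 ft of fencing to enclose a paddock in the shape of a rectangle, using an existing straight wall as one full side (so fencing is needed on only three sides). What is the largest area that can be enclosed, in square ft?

54289/8

Let the sides perpendicular to the wall have length x and the parallel side y, so 2x + y = 233 and the area is A = xy = x(233 − 2x).
A'(x) = 233 − 4x = 0 gives x = 233/4, and A''(x) = −4 < 0 confirms a maximum.
Then y = 233 − 2·233/4 = 233/2 and A = 54289/8.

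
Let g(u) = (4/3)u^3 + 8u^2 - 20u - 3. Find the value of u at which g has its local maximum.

-5

Critical points: g'(u) = 4u^2 + 16u - 20 vanishes at u = -5, 1.
Since g''(u) = 8u + 16, we get g''(-5) = -24 < 0 ⇒ local maximum; g''(1) = 24 > 0 ⇒ local minimum.
The local maximum is g(-5) = 391/3.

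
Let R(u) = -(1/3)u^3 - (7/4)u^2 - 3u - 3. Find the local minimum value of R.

-4/3

R'(u) = -u^2 - (7/2)u - 3. Setting R'(u) = 0 gives u ∈ {-2, -3/2}.
Since R''(u) = -2u - 7/2, we get R''(-2) = 1/2 > 0 ⇒ local minimum; R''(-3/2) = -1/2 < 0 ⇒ local maximum.
The local minimum is R(-2) = -4/3.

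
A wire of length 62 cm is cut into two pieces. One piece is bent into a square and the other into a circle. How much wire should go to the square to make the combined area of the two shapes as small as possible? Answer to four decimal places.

34.7261

Let x be the length used for the square. Square side x/4; circle radius (62−x)/(2π).
A(x) = (x/4)² + π·((62−x)/(2π))² = x²/16 + (62−x)²/(4π) for 0 ≤ x ≤ 62. A'(x) = x/8 − (62−x)/(2π) = 0 gives x = 4·62/(π+4) ≈ 34.7261.
A'' = 1/8 + 1/(2π) > 0, so this gives the minimum combined area; x ≈ 34.7261 cm to the square.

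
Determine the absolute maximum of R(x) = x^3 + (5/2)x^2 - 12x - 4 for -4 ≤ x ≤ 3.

The derivative is 3x^2 + 5x - 12, which vanishes at x = -3 and x = 4/3.
Evaluating at the critical points and endpoints: R(-4) = 20; R(-3) = 55/2; R(4/3) = -356/27; R(3) = 19/2.
Hence the absolute maximum is 55/2 at x = -3.

55/2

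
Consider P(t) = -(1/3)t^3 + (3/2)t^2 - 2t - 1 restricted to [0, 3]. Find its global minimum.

-5/2

The derivative is -t^2 + 3t - 2, which vanishes at t = 1 and t = 2.
Evaluating at the critical points and endpoints: P(0) = -1; P(1) = -11/6; P(2) = -5/3; P(3) = -5/2.
The minimum over the interval is -5/2, attained at t = 3.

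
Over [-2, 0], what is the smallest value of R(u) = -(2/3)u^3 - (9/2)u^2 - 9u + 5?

Differentiating, R'(u) = -2u^2 - 9u - 9; whose only zero in [-2, 0] is u = -3/2.
Candidates: R(-2) = 31/3; R(-3/2) = 85/8; R(0) = 5.
So the minimum is R(0) = 5.

5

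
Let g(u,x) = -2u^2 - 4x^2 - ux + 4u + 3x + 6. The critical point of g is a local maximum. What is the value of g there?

256/31

∂g/∂u = -4u - x + 4 = 0 and ∂g/∂x = -u - 8x + 3 = 0, so (u, x) = (29/31, 8/31).
The Hessian has g_{uu} = -4, g_{xx} = -8, g_{ux} = -1, giving D = 31 > 0 with g_{uu} < 0, so the point is a local maximum.
g(29/31, 8/31) = 256/31.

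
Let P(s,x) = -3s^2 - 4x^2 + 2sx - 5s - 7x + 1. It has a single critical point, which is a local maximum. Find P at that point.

∂P/∂s = -6s + 2x - 5 = 0 and ∂P/∂x = 2s - 8x - 7 = 0, so (s, x) = (-27/22, -13/11).
The Hessian has P_{ss} = -6, P_{xx} = -8, P_{sx} = 2, giving D = 44 > 0 with P_{ss} < 0, so the point is a local maximum.
P(-27/22, -13/11) = 361/44.

361/44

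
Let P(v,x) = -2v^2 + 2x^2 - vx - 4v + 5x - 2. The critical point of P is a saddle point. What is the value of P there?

-72/17

∂P/∂v = -4v - x - 4 = 0 and ∂P/∂x = -v + 4x + 5 = 0, so (v, x) = (-11/17, -24/17).
The Hessian has P_{vv} = -4, P_{xx} = 4, P_{vx} = -1, giving D = -17 < 0, so the point is a saddle point.
P(-11/17, -24/17) = -72/17.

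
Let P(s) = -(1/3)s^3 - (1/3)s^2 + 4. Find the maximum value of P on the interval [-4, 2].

The derivative is -s^2 - (2/3)s, which vanishes at s = -2/3 and s = 0.
Candidates: P(-4) = 20, P(-2/3) = 320/81, P(0) = 4, P(2) = 0.
So the maximum is P(-4) = 20.

20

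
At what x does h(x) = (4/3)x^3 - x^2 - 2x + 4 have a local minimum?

Critical points: h'(x) = 4x^2 - 2x - 2 vanishes at x = -1/2, 1.
h''(x) = 8x - 2. h''(-1/2) = -6 < 0 ⇒ local maximum; h''(1) = 6 > 0 ⇒ local minimum.
The local minimum is h(1) = 7/3.

1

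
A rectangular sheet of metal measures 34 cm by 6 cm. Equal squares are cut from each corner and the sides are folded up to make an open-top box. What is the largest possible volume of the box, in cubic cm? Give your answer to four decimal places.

With cut size x, the volume is V(x) = x(34 − 2x)(6 − 2x) for 0 < x < 3.
V'(x) = 12x^2 − 160x + 204. Setting V'(x) = 0 gives x ≈ 1.4279 (the root in (0, 3)).
V''(x) = 24x − 160 is negative there, so this is the maximum; V ≈ 139.8251.

139.8251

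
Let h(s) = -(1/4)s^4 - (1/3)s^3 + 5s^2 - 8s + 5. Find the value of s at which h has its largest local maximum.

Critical points: h'(s) = -s^3 - s^2 + 10s - 8 vanishes at s = -4, 1, 2.
Second-derivative test with h''(s) = -3s^2 - 2s + 10: h''(-4) = -30 < 0 ⇒ local maximum; h''(1) = 5 > 0 ⇒ local minimum; h''(2) = -6 < 0 ⇒ local maximum.
Thus h has its largest local maximum at s = -4, with value 223/3.

-4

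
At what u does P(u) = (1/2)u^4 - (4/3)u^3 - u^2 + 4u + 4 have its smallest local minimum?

-1

P'(u) = 2u^3 - 4u^2 - 2u + 4. Setting P'(u) = 0 gives u ∈ {-1, 1, 2}.
P''(u) = 6u^2 - 8u - 2. P''(-1) = 12 > 0 ⇒ local minimum; P''(1) = -4 < 0 ⇒ local maximum; P''(2) = 6 > 0 ⇒ local minimum.
Thus P has its smallest local minimum at u = -1, with value 5/6.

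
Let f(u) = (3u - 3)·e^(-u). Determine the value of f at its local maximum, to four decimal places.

By the product rule, f'(u) = (-3u + 6)·e^(-u). Since e^(-u) > 0, the only critical point is u = 2.
f''(2) has the same sign as -3 < 0, so this is a local maximum.
f(2) = (3)·e^(-2) ≈ 0.4060.

0.4060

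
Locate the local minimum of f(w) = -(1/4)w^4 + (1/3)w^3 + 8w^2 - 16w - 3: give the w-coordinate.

1

f'(w) = -w^3 + w^2 + 16w - 16. Setting f'(w) = 0 gives w ∈ {-4, 1, 4}.
Since f''(w) = -3w^2 + 2w + 16, we get f''(-4) = -40 < 0 ⇒ local maximum; f''(1) = 15 > 0 ⇒ local minimum; f''(4) = -24 < 0 ⇒ local maximum.
So the local minimum value is f(1) = -131/12.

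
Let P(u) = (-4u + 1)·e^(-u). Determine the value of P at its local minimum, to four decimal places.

By the product rule, P'(u) = (4u - 5)·e^(-u). Since e^(-u) > 0, the only critical point is u = 5/4.
P''(5/4) has the same sign as 4 > 0, so this is a local minimum.
P(5/4) = (-4)·e^(-5/4) ≈ -1.1460.

-1.1460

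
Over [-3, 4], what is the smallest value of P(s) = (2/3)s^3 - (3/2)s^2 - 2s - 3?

-57/2

P'(s) = 2s^2 - 3s - 2, which vanishes at s = -1/2 and s = 2.
Evaluating at the critical points and endpoints: P(-3) = -57/2, P(-1/2) = -59/24, P(2) = -23/3, P(4) = 23/3.
The minimum over the interval is -57/2, attained at s = -3.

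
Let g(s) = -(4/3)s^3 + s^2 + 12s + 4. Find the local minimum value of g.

g'(s) = -4s^2 + 2s + 12. Setting g'(s) = 0 gives s ∈ {-3/2, 2}.
Second-derivative test with g''(s) = -8s + 2: g''(-3/2) = 14 > 0 ⇒ local minimum; g''(2) = -14 < 0 ⇒ local maximum.
The local minimum is g(-3/2) = -29/4.

-29/4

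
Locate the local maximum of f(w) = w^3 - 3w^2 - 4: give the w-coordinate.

f'(w) = 3w^2 - 6w = 0 at w = 0, 2.
Since f''(w) = 6w - 6, we get f''(0) = -6 < 0 ⇒ local maximum; f''(2) = 6 > 0 ⇒ local minimum.
So the local maximum value is f(0) = -4.

0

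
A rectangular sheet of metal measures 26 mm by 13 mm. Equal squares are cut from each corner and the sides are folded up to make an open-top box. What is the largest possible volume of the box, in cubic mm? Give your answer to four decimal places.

With cut size x, the volume is V(x) = x(26 − 2x)(13 − 2x) for 0 < x < 6.5.
V'(x) = 12x^2 − 156x + 338. Setting V'(x) = 0 gives x ≈ 2.7472 (the root in (0, 6.5)).
V''(x) = 24x − 156 is negative there, so this is the maximum; V ≈ 422.8128.

422.8128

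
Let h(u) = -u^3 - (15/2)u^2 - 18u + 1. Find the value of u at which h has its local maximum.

h'(u) = -3u^2 - 15u - 18 = 0 at u = -3, -2.
h''(u) = -6u - 15. h''(-3) = 3 > 0 ⇒ local minimum; h''(-2) = -3 < 0 ⇒ local maximum.
The local maximum is h(-2) = 15.

-2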